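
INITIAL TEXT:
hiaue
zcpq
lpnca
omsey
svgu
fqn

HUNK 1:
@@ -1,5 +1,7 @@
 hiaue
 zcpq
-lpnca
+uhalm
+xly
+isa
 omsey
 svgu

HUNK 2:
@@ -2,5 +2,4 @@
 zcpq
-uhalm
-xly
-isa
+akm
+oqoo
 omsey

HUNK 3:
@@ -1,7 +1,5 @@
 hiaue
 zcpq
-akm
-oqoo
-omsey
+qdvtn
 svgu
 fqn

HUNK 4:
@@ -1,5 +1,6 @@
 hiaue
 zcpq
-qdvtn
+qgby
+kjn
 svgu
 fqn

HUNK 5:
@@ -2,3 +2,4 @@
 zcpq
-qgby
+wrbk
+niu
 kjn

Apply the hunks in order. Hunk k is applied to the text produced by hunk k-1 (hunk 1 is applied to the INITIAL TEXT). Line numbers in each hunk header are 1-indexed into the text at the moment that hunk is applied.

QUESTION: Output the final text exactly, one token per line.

Answer: hiaue
zcpq
wrbk
niu
kjn
svgu
fqn

Derivation:
Hunk 1: at line 1 remove [lpnca] add [uhalm,xly,isa] -> 8 lines: hiaue zcpq uhalm xly isa omsey svgu fqn
Hunk 2: at line 2 remove [uhalm,xly,isa] add [akm,oqoo] -> 7 lines: hiaue zcpq akm oqoo omsey svgu fqn
Hunk 3: at line 1 remove [akm,oqoo,omsey] add [qdvtn] -> 5 lines: hiaue zcpq qdvtn svgu fqn
Hunk 4: at line 1 remove [qdvtn] add [qgby,kjn] -> 6 lines: hiaue zcpq qgby kjn svgu fqn
Hunk 5: at line 2 remove [qgby] add [wrbk,niu] -> 7 lines: hiaue zcpq wrbk niu kjn svgu fqn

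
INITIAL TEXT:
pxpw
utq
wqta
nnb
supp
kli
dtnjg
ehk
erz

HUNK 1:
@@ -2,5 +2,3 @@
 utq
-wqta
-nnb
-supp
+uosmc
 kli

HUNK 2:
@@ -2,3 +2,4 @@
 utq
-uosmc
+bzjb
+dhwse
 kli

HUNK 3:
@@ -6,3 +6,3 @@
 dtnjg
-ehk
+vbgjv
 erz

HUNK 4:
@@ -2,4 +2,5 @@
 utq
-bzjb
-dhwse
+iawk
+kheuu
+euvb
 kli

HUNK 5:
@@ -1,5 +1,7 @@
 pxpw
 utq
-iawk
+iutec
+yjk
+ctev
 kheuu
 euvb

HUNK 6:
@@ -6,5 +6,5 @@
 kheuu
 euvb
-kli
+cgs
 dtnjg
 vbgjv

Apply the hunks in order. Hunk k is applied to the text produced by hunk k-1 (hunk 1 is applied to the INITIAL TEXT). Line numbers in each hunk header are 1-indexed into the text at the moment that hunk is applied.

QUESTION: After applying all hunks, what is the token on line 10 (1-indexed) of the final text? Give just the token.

Answer: vbgjv

Derivation:
Hunk 1: at line 2 remove [wqta,nnb,supp] add [uosmc] -> 7 lines: pxpw utq uosmc kli dtnjg ehk erz
Hunk 2: at line 2 remove [uosmc] add [bzjb,dhwse] -> 8 lines: pxpw utq bzjb dhwse kli dtnjg ehk erz
Hunk 3: at line 6 remove [ehk] add [vbgjv] -> 8 lines: pxpw utq bzjb dhwse kli dtnjg vbgjv erz
Hunk 4: at line 2 remove [bzjb,dhwse] add [iawk,kheuu,euvb] -> 9 lines: pxpw utq iawk kheuu euvb kli dtnjg vbgjv erz
Hunk 5: at line 1 remove [iawk] add [iutec,yjk,ctev] -> 11 lines: pxpw utq iutec yjk ctev kheuu euvb kli dtnjg vbgjv erz
Hunk 6: at line 6 remove [kli] add [cgs] -> 11 lines: pxpw utq iutec yjk ctev kheuu euvb cgs dtnjg vbgjv erz
Final line 10: vbgjv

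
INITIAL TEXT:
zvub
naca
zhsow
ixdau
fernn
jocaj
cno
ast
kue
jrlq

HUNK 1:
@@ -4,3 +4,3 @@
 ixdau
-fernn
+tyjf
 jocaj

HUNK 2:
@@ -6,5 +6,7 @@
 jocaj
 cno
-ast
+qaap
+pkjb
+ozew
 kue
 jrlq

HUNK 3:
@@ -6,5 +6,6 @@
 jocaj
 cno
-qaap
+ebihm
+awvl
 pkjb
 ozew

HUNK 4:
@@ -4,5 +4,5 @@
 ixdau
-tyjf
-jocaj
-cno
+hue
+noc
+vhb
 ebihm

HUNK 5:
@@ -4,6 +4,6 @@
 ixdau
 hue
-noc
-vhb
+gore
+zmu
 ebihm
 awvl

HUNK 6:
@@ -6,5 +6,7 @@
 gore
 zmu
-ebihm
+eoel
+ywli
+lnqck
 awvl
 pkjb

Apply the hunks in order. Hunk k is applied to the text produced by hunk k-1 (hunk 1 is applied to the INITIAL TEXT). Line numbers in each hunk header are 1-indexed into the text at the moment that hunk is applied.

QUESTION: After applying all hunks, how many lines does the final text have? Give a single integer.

Hunk 1: at line 4 remove [fernn] add [tyjf] -> 10 lines: zvub naca zhsow ixdau tyjf jocaj cno ast kue jrlq
Hunk 2: at line 6 remove [ast] add [qaap,pkjb,ozew] -> 12 lines: zvub naca zhsow ixdau tyjf jocaj cno qaap pkjb ozew kue jrlq
Hunk 3: at line 6 remove [qaap] add [ebihm,awvl] -> 13 lines: zvub naca zhsow ixdau tyjf jocaj cno ebihm awvl pkjb ozew kue jrlq
Hunk 4: at line 4 remove [tyjf,jocaj,cno] add [hue,noc,vhb] -> 13 lines: zvub naca zhsow ixdau hue noc vhb ebihm awvl pkjb ozew kue jrlq
Hunk 5: at line 4 remove [noc,vhb] add [gore,zmu] -> 13 lines: zvub naca zhsow ixdau hue gore zmu ebihm awvl pkjb ozew kue jrlq
Hunk 6: at line 6 remove [ebihm] add [eoel,ywli,lnqck] -> 15 lines: zvub naca zhsow ixdau hue gore zmu eoel ywli lnqck awvl pkjb ozew kue jrlq
Final line count: 15

Answer: 15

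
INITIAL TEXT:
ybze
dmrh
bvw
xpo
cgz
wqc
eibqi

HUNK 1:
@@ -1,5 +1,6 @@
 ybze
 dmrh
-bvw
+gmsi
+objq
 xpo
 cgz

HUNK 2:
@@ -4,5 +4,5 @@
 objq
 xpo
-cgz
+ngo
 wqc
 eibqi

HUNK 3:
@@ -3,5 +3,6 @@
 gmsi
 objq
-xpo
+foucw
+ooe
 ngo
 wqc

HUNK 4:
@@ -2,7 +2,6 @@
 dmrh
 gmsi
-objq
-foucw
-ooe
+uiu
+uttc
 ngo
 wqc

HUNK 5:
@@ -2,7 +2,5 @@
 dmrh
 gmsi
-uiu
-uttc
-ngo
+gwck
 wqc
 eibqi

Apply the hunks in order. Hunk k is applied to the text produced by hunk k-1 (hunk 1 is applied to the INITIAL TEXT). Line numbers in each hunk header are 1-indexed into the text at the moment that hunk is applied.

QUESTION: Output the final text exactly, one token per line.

Hunk 1: at line 1 remove [bvw] add [gmsi,objq] -> 8 lines: ybze dmrh gmsi objq xpo cgz wqc eibqi
Hunk 2: at line 4 remove [cgz] add [ngo] -> 8 lines: ybze dmrh gmsi objq xpo ngo wqc eibqi
Hunk 3: at line 3 remove [xpo] add [foucw,ooe] -> 9 lines: ybze dmrh gmsi objq foucw ooe ngo wqc eibqi
Hunk 4: at line 2 remove [objq,foucw,ooe] add [uiu,uttc] -> 8 lines: ybze dmrh gmsi uiu uttc ngo wqc eibqi
Hunk 5: at line 2 remove [uiu,uttc,ngo] add [gwck] -> 6 lines: ybze dmrh gmsi gwck wqc eibqi

Answer: ybze
dmrh
gmsi
gwck
wqc
eibqi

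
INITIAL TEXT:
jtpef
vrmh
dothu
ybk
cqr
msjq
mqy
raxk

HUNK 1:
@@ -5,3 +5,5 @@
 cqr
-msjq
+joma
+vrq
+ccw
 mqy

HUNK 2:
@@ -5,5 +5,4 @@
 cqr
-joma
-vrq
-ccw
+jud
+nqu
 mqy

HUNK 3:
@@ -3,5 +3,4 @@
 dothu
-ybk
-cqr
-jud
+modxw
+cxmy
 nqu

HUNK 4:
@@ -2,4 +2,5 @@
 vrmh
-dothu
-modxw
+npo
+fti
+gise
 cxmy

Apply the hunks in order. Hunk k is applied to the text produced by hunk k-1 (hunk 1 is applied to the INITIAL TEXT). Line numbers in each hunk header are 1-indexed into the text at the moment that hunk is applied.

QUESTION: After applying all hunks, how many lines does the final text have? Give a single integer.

Answer: 9

Derivation:
Hunk 1: at line 5 remove [msjq] add [joma,vrq,ccw] -> 10 lines: jtpef vrmh dothu ybk cqr joma vrq ccw mqy raxk
Hunk 2: at line 5 remove [joma,vrq,ccw] add [jud,nqu] -> 9 lines: jtpef vrmh dothu ybk cqr jud nqu mqy raxk
Hunk 3: at line 3 remove [ybk,cqr,jud] add [modxw,cxmy] -> 8 lines: jtpef vrmh dothu modxw cxmy nqu mqy raxk
Hunk 4: at line 2 remove [dothu,modxw] add [npo,fti,gise] -> 9 lines: jtpef vrmh npo fti gise cxmy nqu mqy raxk
Final line count: 9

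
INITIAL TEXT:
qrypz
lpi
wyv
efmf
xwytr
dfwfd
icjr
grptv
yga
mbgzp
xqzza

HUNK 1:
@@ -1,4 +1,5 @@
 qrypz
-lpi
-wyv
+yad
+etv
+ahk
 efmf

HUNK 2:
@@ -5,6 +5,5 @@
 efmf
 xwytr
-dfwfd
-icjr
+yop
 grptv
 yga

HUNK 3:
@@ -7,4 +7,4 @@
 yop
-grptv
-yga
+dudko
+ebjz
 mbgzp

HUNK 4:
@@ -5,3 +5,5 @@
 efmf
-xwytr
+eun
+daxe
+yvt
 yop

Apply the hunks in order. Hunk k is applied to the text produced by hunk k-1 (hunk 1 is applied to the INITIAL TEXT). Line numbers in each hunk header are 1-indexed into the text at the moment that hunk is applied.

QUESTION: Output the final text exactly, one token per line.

Hunk 1: at line 1 remove [lpi,wyv] add [yad,etv,ahk] -> 12 lines: qrypz yad etv ahk efmf xwytr dfwfd icjr grptv yga mbgzp xqzza
Hunk 2: at line 5 remove [dfwfd,icjr] add [yop] -> 11 lines: qrypz yad etv ahk efmf xwytr yop grptv yga mbgzp xqzza
Hunk 3: at line 7 remove [grptv,yga] add [dudko,ebjz] -> 11 lines: qrypz yad etv ahk efmf xwytr yop dudko ebjz mbgzp xqzza
Hunk 4: at line 5 remove [xwytr] add [eun,daxe,yvt] -> 13 lines: qrypz yad etv ahk efmf eun daxe yvt yop dudko ebjz mbgzp xqzza

Answer: qrypz
yad
etv
ahk
efmf
eun
daxe
yvt
yop
dudko
ebjz
mbgzp
xqzza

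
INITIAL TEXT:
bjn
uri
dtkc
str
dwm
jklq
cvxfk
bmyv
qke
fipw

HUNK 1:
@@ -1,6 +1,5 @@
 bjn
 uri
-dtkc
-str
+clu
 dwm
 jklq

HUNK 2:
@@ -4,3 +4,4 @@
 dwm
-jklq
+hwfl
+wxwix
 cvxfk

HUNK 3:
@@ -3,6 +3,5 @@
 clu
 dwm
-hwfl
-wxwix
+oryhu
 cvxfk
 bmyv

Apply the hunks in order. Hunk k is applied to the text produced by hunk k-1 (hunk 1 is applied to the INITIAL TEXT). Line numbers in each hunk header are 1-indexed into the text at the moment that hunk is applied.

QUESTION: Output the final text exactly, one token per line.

Hunk 1: at line 1 remove [dtkc,str] add [clu] -> 9 lines: bjn uri clu dwm jklq cvxfk bmyv qke fipw
Hunk 2: at line 4 remove [jklq] add [hwfl,wxwix] -> 10 lines: bjn uri clu dwm hwfl wxwix cvxfk bmyv qke fipw
Hunk 3: at line 3 remove [hwfl,wxwix] add [oryhu] -> 9 lines: bjn uri clu dwm oryhu cvxfk bmyv qke fipw

Answer: bjn
uri
clu
dwm
oryhu
cvxfk
bmyv
qke
fipw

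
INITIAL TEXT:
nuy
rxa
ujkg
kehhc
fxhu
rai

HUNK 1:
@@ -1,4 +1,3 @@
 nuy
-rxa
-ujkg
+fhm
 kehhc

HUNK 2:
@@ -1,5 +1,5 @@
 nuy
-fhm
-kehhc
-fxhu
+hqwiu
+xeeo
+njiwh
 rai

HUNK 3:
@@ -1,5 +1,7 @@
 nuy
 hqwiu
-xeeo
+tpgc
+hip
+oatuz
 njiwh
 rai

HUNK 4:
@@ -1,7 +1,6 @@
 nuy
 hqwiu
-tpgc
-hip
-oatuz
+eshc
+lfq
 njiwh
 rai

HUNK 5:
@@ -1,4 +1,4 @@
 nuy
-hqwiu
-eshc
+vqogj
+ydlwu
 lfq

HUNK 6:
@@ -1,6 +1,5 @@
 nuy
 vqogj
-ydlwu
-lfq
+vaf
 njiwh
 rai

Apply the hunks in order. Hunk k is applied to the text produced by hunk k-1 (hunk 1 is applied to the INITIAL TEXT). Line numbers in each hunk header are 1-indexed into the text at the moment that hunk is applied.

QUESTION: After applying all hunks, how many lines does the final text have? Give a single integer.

Hunk 1: at line 1 remove [rxa,ujkg] add [fhm] -> 5 lines: nuy fhm kehhc fxhu rai
Hunk 2: at line 1 remove [fhm,kehhc,fxhu] add [hqwiu,xeeo,njiwh] -> 5 lines: nuy hqwiu xeeo njiwh rai
Hunk 3: at line 1 remove [xeeo] add [tpgc,hip,oatuz] -> 7 lines: nuy hqwiu tpgc hip oatuz njiwh rai
Hunk 4: at line 1 remove [tpgc,hip,oatuz] add [eshc,lfq] -> 6 lines: nuy hqwiu eshc lfq njiwh rai
Hunk 5: at line 1 remove [hqwiu,eshc] add [vqogj,ydlwu] -> 6 lines: nuy vqogj ydlwu lfq njiwh rai
Hunk 6: at line 1 remove [ydlwu,lfq] add [vaf] -> 5 lines: nuy vqogj vaf njiwh rai
Final line count: 5

Answer: 5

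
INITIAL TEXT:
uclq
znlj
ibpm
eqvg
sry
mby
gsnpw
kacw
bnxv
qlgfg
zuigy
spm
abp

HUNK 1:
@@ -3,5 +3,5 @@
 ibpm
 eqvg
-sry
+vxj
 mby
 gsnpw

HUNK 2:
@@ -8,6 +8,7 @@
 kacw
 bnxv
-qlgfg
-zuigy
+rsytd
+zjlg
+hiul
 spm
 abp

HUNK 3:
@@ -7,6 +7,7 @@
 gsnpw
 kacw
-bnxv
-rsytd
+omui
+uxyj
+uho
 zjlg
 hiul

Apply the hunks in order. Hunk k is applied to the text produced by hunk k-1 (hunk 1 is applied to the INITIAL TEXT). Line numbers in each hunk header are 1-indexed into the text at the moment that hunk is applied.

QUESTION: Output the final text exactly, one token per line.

Answer: uclq
znlj
ibpm
eqvg
vxj
mby
gsnpw
kacw
omui
uxyj
uho
zjlg
hiul
spm
abp

Derivation:
Hunk 1: at line 3 remove [sry] add [vxj] -> 13 lines: uclq znlj ibpm eqvg vxj mby gsnpw kacw bnxv qlgfg zuigy spm abp
Hunk 2: at line 8 remove [qlgfg,zuigy] add [rsytd,zjlg,hiul] -> 14 lines: uclq znlj ibpm eqvg vxj mby gsnpw kacw bnxv rsytd zjlg hiul spm abp
Hunk 3: at line 7 remove [bnxv,rsytd] add [omui,uxyj,uho] -> 15 lines: uclq znlj ibpm eqvg vxj mby gsnpw kacw omui uxyj uho zjlg hiul spm abp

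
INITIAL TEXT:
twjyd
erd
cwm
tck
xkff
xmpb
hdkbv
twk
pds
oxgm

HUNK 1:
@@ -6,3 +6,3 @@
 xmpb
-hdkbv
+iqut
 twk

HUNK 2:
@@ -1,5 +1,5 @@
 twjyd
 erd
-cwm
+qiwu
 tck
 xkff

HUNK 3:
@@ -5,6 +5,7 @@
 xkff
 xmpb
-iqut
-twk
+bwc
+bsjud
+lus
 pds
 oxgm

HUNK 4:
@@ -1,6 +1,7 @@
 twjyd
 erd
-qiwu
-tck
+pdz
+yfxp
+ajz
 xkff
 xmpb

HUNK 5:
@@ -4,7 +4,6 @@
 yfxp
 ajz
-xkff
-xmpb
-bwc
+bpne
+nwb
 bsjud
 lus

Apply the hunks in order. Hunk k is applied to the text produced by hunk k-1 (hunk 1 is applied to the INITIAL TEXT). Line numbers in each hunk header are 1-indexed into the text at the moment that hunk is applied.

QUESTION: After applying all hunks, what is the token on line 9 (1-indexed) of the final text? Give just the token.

Answer: lus

Derivation:
Hunk 1: at line 6 remove [hdkbv] add [iqut] -> 10 lines: twjyd erd cwm tck xkff xmpb iqut twk pds oxgm
Hunk 2: at line 1 remove [cwm] add [qiwu] -> 10 lines: twjyd erd qiwu tck xkff xmpb iqut twk pds oxgm
Hunk 3: at line 5 remove [iqut,twk] add [bwc,bsjud,lus] -> 11 lines: twjyd erd qiwu tck xkff xmpb bwc bsjud lus pds oxgm
Hunk 4: at line 1 remove [qiwu,tck] add [pdz,yfxp,ajz] -> 12 lines: twjyd erd pdz yfxp ajz xkff xmpb bwc bsjud lus pds oxgm
Hunk 5: at line 4 remove [xkff,xmpb,bwc] add [bpne,nwb] -> 11 lines: twjyd erd pdz yfxp ajz bpne nwb bsjud lus pds oxgm
Final line 9: lus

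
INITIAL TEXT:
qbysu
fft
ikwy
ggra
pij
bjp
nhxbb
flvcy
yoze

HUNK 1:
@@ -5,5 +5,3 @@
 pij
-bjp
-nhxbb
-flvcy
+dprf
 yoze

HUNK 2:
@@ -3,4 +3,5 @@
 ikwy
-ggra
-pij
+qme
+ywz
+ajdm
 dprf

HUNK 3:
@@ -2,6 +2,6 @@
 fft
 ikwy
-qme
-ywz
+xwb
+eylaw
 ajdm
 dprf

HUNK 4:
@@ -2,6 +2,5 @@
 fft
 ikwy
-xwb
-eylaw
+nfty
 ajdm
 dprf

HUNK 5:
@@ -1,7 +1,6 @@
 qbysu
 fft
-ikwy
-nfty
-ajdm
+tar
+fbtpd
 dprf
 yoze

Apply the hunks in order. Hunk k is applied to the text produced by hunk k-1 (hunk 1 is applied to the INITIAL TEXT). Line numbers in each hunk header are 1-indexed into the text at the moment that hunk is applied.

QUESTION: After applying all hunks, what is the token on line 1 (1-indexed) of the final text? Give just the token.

Hunk 1: at line 5 remove [bjp,nhxbb,flvcy] add [dprf] -> 7 lines: qbysu fft ikwy ggra pij dprf yoze
Hunk 2: at line 3 remove [ggra,pij] add [qme,ywz,ajdm] -> 8 lines: qbysu fft ikwy qme ywz ajdm dprf yoze
Hunk 3: at line 2 remove [qme,ywz] add [xwb,eylaw] -> 8 lines: qbysu fft ikwy xwb eylaw ajdm dprf yoze
Hunk 4: at line 2 remove [xwb,eylaw] add [nfty] -> 7 lines: qbysu fft ikwy nfty ajdm dprf yoze
Hunk 5: at line 1 remove [ikwy,nfty,ajdm] add [tar,fbtpd] -> 6 lines: qbysu fft tar fbtpd dprf yoze
Final line 1: qbysu

Answer: qbysu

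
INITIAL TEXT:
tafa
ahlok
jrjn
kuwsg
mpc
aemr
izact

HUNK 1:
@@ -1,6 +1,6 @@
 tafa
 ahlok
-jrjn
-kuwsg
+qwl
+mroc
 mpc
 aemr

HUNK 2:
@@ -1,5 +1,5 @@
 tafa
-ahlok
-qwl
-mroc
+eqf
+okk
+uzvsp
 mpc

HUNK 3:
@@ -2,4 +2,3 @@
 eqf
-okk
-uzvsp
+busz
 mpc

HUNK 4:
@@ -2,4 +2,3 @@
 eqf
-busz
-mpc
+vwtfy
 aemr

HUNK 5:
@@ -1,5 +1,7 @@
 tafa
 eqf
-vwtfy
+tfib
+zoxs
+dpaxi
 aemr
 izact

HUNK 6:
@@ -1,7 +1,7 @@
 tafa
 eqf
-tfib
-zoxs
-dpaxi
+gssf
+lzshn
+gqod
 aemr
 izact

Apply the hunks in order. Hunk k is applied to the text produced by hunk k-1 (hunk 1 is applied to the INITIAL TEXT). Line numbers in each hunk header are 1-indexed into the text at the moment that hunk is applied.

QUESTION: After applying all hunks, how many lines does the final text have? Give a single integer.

Answer: 7

Derivation:
Hunk 1: at line 1 remove [jrjn,kuwsg] add [qwl,mroc] -> 7 lines: tafa ahlok qwl mroc mpc aemr izact
Hunk 2: at line 1 remove [ahlok,qwl,mroc] add [eqf,okk,uzvsp] -> 7 lines: tafa eqf okk uzvsp mpc aemr izact
Hunk 3: at line 2 remove [okk,uzvsp] add [busz] -> 6 lines: tafa eqf busz mpc aemr izact
Hunk 4: at line 2 remove [busz,mpc] add [vwtfy] -> 5 lines: tafa eqf vwtfy aemr izact
Hunk 5: at line 1 remove [vwtfy] add [tfib,zoxs,dpaxi] -> 7 lines: tafa eqf tfib zoxs dpaxi aemr izact
Hunk 6: at line 1 remove [tfib,zoxs,dpaxi] add [gssf,lzshn,gqod] -> 7 lines: tafa eqf gssf lzshn gqod aemr izact
Final line count: 7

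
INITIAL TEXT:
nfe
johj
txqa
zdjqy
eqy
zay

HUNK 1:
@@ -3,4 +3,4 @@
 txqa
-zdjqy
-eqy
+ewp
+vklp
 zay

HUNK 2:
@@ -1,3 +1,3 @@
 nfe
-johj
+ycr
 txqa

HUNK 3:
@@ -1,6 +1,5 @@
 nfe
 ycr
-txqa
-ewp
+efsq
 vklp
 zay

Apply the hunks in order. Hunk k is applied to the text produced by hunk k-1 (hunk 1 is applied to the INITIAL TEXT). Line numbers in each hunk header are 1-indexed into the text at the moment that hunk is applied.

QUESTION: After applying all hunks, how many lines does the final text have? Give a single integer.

Answer: 5

Derivation:
Hunk 1: at line 3 remove [zdjqy,eqy] add [ewp,vklp] -> 6 lines: nfe johj txqa ewp vklp zay
Hunk 2: at line 1 remove [johj] add [ycr] -> 6 lines: nfe ycr txqa ewp vklp zay
Hunk 3: at line 1 remove [txqa,ewp] add [efsq] -> 5 lines: nfe ycr efsq vklp zay
Final line count: 5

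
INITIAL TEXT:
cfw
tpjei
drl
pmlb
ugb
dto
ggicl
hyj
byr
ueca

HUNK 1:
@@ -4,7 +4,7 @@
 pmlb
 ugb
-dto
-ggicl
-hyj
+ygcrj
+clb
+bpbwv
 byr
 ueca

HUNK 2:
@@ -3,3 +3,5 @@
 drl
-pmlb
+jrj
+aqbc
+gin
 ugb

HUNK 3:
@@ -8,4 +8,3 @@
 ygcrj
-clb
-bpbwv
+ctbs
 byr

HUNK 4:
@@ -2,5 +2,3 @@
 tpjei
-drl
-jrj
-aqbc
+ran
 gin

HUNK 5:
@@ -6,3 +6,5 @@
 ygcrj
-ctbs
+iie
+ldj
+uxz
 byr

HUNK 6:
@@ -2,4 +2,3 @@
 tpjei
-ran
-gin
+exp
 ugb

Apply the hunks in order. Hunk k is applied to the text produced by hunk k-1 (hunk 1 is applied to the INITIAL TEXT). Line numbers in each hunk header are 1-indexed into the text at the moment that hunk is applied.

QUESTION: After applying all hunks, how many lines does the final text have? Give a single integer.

Answer: 10

Derivation:
Hunk 1: at line 4 remove [dto,ggicl,hyj] add [ygcrj,clb,bpbwv] -> 10 lines: cfw tpjei drl pmlb ugb ygcrj clb bpbwv byr ueca
Hunk 2: at line 3 remove [pmlb] add [jrj,aqbc,gin] -> 12 lines: cfw tpjei drl jrj aqbc gin ugb ygcrj clb bpbwv byr ueca
Hunk 3: at line 8 remove [clb,bpbwv] add [ctbs] -> 11 lines: cfw tpjei drl jrj aqbc gin ugb ygcrj ctbs byr ueca
Hunk 4: at line 2 remove [drl,jrj,aqbc] add [ran] -> 9 lines: cfw tpjei ran gin ugb ygcrj ctbs byr ueca
Hunk 5: at line 6 remove [ctbs] add [iie,ldj,uxz] -> 11 lines: cfw tpjei ran gin ugb ygcrj iie ldj uxz byr ueca
Hunk 6: at line 2 remove [ran,gin] add [exp] -> 10 lines: cfw tpjei exp ugb ygcrj iie ldj uxz byr ueca
Final line count: 10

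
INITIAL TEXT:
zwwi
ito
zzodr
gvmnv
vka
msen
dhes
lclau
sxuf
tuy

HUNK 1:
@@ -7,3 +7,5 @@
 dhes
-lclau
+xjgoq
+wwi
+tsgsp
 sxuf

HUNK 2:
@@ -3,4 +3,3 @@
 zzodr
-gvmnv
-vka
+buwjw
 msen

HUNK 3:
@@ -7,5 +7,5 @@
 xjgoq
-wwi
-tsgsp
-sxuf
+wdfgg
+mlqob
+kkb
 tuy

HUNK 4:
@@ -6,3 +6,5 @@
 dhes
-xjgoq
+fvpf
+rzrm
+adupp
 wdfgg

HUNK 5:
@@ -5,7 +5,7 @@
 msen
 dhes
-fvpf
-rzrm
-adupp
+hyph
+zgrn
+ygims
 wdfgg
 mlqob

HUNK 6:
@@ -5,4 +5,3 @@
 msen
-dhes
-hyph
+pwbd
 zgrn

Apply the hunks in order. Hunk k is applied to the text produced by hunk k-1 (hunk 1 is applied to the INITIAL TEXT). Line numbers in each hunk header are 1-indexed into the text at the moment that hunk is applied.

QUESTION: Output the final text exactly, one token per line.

Hunk 1: at line 7 remove [lclau] add [xjgoq,wwi,tsgsp] -> 12 lines: zwwi ito zzodr gvmnv vka msen dhes xjgoq wwi tsgsp sxuf tuy
Hunk 2: at line 3 remove [gvmnv,vka] add [buwjw] -> 11 lines: zwwi ito zzodr buwjw msen dhes xjgoq wwi tsgsp sxuf tuy
Hunk 3: at line 7 remove [wwi,tsgsp,sxuf] add [wdfgg,mlqob,kkb] -> 11 lines: zwwi ito zzodr buwjw msen dhes xjgoq wdfgg mlqob kkb tuy
Hunk 4: at line 6 remove [xjgoq] add [fvpf,rzrm,adupp] -> 13 lines: zwwi ito zzodr buwjw msen dhes fvpf rzrm adupp wdfgg mlqob kkb tuy
Hunk 5: at line 5 remove [fvpf,rzrm,adupp] add [hyph,zgrn,ygims] -> 13 lines: zwwi ito zzodr buwjw msen dhes hyph zgrn ygims wdfgg mlqob kkb tuy
Hunk 6: at line 5 remove [dhes,hyph] add [pwbd] -> 12 lines: zwwi ito zzodr buwjw msen pwbd zgrn ygims wdfgg mlqob kkb tuy

Answer: zwwi
ito
zzodr
buwjw
msen
pwbd
zgrn
ygims
wdfgg
mlqob
kkb
tuy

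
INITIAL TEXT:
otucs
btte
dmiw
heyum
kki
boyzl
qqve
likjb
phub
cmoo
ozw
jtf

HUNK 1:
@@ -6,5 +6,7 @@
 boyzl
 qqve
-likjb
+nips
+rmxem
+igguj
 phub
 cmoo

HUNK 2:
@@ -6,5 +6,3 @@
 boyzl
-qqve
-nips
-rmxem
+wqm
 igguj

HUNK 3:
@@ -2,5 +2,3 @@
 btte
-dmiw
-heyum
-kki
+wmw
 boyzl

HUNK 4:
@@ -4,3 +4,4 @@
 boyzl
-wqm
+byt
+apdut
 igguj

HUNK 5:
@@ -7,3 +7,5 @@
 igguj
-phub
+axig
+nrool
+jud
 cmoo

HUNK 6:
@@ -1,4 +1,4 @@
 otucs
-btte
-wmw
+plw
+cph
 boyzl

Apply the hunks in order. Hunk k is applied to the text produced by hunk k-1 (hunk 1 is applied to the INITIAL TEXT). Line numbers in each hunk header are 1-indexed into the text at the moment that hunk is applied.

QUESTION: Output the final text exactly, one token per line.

Answer: otucs
plw
cph
boyzl
byt
apdut
igguj
axig
nrool
jud
cmoo
ozw
jtf

Derivation:
Hunk 1: at line 6 remove [likjb] add [nips,rmxem,igguj] -> 14 lines: otucs btte dmiw heyum kki boyzl qqve nips rmxem igguj phub cmoo ozw jtf
Hunk 2: at line 6 remove [qqve,nips,rmxem] add [wqm] -> 12 lines: otucs btte dmiw heyum kki boyzl wqm igguj phub cmoo ozw jtf
Hunk 3: at line 2 remove [dmiw,heyum,kki] add [wmw] -> 10 lines: otucs btte wmw boyzl wqm igguj phub cmoo ozw jtf
Hunk 4: at line 4 remove [wqm] add [byt,apdut] -> 11 lines: otucs btte wmw boyzl byt apdut igguj phub cmoo ozw jtf
Hunk 5: at line 7 remove [phub] add [axig,nrool,jud] -> 13 lines: otucs btte wmw boyzl byt apdut igguj axig nrool jud cmoo ozw jtf
Hunk 6: at line 1 remove [btte,wmw] add [plw,cph] -> 13 lines: otucs plw cph boyzl byt apdut igguj axig nrool jud cmoo ozw jtf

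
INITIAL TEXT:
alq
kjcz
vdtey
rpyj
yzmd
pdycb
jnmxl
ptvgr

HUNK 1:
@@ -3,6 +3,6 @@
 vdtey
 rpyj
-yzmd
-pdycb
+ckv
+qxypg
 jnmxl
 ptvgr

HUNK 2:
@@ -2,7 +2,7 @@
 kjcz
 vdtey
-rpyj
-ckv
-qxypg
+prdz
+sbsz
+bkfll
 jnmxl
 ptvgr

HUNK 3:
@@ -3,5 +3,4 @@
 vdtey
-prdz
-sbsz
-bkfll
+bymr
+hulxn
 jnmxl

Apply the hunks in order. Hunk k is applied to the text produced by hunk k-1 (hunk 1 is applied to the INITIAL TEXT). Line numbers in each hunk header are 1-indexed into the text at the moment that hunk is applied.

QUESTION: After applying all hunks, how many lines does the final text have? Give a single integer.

Hunk 1: at line 3 remove [yzmd,pdycb] add [ckv,qxypg] -> 8 lines: alq kjcz vdtey rpyj ckv qxypg jnmxl ptvgr
Hunk 2: at line 2 remove [rpyj,ckv,qxypg] add [prdz,sbsz,bkfll] -> 8 lines: alq kjcz vdtey prdz sbsz bkfll jnmxl ptvgr
Hunk 3: at line 3 remove [prdz,sbsz,bkfll] add [bymr,hulxn] -> 7 lines: alq kjcz vdtey bymr hulxn jnmxl ptvgr
Final line count: 7

Answer: 7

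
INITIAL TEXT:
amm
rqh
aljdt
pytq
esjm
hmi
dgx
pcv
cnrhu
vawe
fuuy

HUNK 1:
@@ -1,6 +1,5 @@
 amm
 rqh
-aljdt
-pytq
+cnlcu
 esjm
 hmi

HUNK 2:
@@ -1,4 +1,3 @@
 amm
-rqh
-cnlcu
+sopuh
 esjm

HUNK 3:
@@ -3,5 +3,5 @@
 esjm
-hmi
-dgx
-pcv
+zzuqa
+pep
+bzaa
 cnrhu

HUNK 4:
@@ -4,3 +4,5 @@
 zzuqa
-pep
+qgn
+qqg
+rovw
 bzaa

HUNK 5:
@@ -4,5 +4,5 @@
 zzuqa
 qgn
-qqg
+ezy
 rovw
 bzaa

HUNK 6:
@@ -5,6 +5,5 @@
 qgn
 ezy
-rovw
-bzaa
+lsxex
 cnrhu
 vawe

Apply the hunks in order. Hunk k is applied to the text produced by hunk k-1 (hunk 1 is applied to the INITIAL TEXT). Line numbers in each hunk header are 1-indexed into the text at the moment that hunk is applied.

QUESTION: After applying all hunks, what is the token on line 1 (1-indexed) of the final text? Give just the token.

Hunk 1: at line 1 remove [aljdt,pytq] add [cnlcu] -> 10 lines: amm rqh cnlcu esjm hmi dgx pcv cnrhu vawe fuuy
Hunk 2: at line 1 remove [rqh,cnlcu] add [sopuh] -> 9 lines: amm sopuh esjm hmi dgx pcv cnrhu vawe fuuy
Hunk 3: at line 3 remove [hmi,dgx,pcv] add [zzuqa,pep,bzaa] -> 9 lines: amm sopuh esjm zzuqa pep bzaa cnrhu vawe fuuy
Hunk 4: at line 4 remove [pep] add [qgn,qqg,rovw] -> 11 lines: amm sopuh esjm zzuqa qgn qqg rovw bzaa cnrhu vawe fuuy
Hunk 5: at line 4 remove [qqg] add [ezy] -> 11 lines: amm sopuh esjm zzuqa qgn ezy rovw bzaa cnrhu vawe fuuy
Hunk 6: at line 5 remove [rovw,bzaa] add [lsxex] -> 10 lines: amm sopuh esjm zzuqa qgn ezy lsxex cnrhu vawe fuuy
Final line 1: amm

Answer: amm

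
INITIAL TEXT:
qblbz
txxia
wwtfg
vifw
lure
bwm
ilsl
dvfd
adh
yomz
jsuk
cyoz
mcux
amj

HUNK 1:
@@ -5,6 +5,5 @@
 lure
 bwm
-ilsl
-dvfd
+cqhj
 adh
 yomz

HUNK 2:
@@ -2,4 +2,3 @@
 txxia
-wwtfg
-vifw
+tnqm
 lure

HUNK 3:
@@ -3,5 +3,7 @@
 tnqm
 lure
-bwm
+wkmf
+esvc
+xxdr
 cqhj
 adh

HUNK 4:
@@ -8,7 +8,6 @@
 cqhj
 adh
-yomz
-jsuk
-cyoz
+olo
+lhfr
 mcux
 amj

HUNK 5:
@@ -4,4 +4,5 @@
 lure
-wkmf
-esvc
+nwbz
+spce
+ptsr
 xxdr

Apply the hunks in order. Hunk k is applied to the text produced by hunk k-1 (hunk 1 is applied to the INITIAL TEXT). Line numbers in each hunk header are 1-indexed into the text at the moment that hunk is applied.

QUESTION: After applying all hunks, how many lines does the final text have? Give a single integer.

Hunk 1: at line 5 remove [ilsl,dvfd] add [cqhj] -> 13 lines: qblbz txxia wwtfg vifw lure bwm cqhj adh yomz jsuk cyoz mcux amj
Hunk 2: at line 2 remove [wwtfg,vifw] add [tnqm] -> 12 lines: qblbz txxia tnqm lure bwm cqhj adh yomz jsuk cyoz mcux amj
Hunk 3: at line 3 remove [bwm] add [wkmf,esvc,xxdr] -> 14 lines: qblbz txxia tnqm lure wkmf esvc xxdr cqhj adh yomz jsuk cyoz mcux amj
Hunk 4: at line 8 remove [yomz,jsuk,cyoz] add [olo,lhfr] -> 13 lines: qblbz txxia tnqm lure wkmf esvc xxdr cqhj adh olo lhfr mcux amj
Hunk 5: at line 4 remove [wkmf,esvc] add [nwbz,spce,ptsr] -> 14 lines: qblbz txxia tnqm lure nwbz spce ptsr xxdr cqhj adh olo lhfr mcux amj
Final line count: 14

Answer: 14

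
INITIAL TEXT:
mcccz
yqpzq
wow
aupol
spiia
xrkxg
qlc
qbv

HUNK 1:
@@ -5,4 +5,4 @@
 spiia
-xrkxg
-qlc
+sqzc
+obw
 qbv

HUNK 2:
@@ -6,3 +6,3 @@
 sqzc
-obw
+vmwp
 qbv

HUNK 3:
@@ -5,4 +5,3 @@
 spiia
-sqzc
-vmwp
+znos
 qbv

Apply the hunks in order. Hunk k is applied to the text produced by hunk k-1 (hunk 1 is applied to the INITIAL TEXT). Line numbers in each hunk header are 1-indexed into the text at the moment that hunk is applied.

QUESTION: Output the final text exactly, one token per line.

Hunk 1: at line 5 remove [xrkxg,qlc] add [sqzc,obw] -> 8 lines: mcccz yqpzq wow aupol spiia sqzc obw qbv
Hunk 2: at line 6 remove [obw] add [vmwp] -> 8 lines: mcccz yqpzq wow aupol spiia sqzc vmwp qbv
Hunk 3: at line 5 remove [sqzc,vmwp] add [znos] -> 7 lines: mcccz yqpzq wow aupol spiia znos qbv

Answer: mcccz
yqpzq
wow
aupol
spiia
znos
qbv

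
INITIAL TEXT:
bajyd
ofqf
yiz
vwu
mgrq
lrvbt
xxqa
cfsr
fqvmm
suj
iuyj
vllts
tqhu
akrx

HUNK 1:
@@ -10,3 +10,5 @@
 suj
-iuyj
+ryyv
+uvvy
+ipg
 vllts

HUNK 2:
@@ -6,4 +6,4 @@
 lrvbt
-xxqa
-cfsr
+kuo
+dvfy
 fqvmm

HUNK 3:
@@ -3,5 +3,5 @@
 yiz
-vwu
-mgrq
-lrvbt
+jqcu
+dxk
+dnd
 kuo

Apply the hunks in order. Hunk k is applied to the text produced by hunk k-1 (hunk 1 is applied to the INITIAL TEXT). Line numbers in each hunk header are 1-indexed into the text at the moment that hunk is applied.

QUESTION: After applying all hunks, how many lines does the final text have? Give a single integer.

Hunk 1: at line 10 remove [iuyj] add [ryyv,uvvy,ipg] -> 16 lines: bajyd ofqf yiz vwu mgrq lrvbt xxqa cfsr fqvmm suj ryyv uvvy ipg vllts tqhu akrx
Hunk 2: at line 6 remove [xxqa,cfsr] add [kuo,dvfy] -> 16 lines: bajyd ofqf yiz vwu mgrq lrvbt kuo dvfy fqvmm suj ryyv uvvy ipg vllts tqhu akrx
Hunk 3: at line 3 remove [vwu,mgrq,lrvbt] add [jqcu,dxk,dnd] -> 16 lines: bajyd ofqf yiz jqcu dxk dnd kuo dvfy fqvmm suj ryyv uvvy ipg vllts tqhu akrx
Final line count: 16

Answer: 16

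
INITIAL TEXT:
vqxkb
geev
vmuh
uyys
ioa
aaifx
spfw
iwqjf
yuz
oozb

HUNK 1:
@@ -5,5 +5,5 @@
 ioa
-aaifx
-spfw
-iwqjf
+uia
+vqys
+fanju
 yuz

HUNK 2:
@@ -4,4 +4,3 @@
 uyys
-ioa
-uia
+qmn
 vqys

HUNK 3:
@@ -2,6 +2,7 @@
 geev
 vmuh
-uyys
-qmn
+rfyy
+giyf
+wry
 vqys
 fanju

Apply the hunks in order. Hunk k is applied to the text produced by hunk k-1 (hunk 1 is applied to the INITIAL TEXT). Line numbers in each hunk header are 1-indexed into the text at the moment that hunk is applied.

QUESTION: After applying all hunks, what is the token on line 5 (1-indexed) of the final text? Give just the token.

Answer: giyf

Derivation:
Hunk 1: at line 5 remove [aaifx,spfw,iwqjf] add [uia,vqys,fanju] -> 10 lines: vqxkb geev vmuh uyys ioa uia vqys fanju yuz oozb
Hunk 2: at line 4 remove [ioa,uia] add [qmn] -> 9 lines: vqxkb geev vmuh uyys qmn vqys fanju yuz oozb
Hunk 3: at line 2 remove [uyys,qmn] add [rfyy,giyf,wry] -> 10 lines: vqxkb geev vmuh rfyy giyf wry vqys fanju yuz oozb
Final line 5: giyf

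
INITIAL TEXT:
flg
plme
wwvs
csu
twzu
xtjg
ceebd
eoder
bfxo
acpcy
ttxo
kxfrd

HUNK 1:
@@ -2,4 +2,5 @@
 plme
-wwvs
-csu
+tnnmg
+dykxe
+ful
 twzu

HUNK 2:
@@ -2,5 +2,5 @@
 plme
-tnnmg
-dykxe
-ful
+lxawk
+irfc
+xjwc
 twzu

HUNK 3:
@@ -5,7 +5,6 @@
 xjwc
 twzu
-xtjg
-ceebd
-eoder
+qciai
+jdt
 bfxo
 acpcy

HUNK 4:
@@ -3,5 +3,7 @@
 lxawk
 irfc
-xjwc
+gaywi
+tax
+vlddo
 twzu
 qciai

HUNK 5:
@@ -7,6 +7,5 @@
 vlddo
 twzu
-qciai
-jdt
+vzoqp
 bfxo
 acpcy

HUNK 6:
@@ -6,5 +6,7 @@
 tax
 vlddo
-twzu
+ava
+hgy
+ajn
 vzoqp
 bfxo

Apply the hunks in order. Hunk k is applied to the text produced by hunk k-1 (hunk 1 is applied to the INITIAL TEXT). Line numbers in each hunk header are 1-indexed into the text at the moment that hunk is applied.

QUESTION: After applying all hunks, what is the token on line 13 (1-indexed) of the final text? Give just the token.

Hunk 1: at line 2 remove [wwvs,csu] add [tnnmg,dykxe,ful] -> 13 lines: flg plme tnnmg dykxe ful twzu xtjg ceebd eoder bfxo acpcy ttxo kxfrd
Hunk 2: at line 2 remove [tnnmg,dykxe,ful] add [lxawk,irfc,xjwc] -> 13 lines: flg plme lxawk irfc xjwc twzu xtjg ceebd eoder bfxo acpcy ttxo kxfrd
Hunk 3: at line 5 remove [xtjg,ceebd,eoder] add [qciai,jdt] -> 12 lines: flg plme lxawk irfc xjwc twzu qciai jdt bfxo acpcy ttxo kxfrd
Hunk 4: at line 3 remove [xjwc] add [gaywi,tax,vlddo] -> 14 lines: flg plme lxawk irfc gaywi tax vlddo twzu qciai jdt bfxo acpcy ttxo kxfrd
Hunk 5: at line 7 remove [qciai,jdt] add [vzoqp] -> 13 lines: flg plme lxawk irfc gaywi tax vlddo twzu vzoqp bfxo acpcy ttxo kxfrd
Hunk 6: at line 6 remove [twzu] add [ava,hgy,ajn] -> 15 lines: flg plme lxawk irfc gaywi tax vlddo ava hgy ajn vzoqp bfxo acpcy ttxo kxfrd
Final line 13: acpcy

Answer: acpcy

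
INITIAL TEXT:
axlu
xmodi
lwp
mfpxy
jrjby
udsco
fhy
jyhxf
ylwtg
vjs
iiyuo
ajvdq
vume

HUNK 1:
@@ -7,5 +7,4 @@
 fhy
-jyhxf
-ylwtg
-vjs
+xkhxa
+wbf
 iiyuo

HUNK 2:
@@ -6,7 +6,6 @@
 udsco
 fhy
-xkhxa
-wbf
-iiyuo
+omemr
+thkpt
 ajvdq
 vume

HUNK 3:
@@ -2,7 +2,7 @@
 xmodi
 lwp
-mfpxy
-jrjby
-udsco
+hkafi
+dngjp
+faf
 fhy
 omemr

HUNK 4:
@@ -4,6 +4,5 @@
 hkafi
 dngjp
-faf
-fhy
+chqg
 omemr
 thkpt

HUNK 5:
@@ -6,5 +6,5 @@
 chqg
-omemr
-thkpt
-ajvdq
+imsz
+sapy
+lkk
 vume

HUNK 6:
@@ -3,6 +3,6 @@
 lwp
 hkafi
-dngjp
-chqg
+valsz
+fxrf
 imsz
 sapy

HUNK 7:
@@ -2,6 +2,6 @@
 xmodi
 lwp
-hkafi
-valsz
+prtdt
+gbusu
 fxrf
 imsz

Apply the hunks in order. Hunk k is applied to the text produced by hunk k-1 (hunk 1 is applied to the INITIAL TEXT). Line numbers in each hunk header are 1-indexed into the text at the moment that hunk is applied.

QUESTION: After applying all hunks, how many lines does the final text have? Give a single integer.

Hunk 1: at line 7 remove [jyhxf,ylwtg,vjs] add [xkhxa,wbf] -> 12 lines: axlu xmodi lwp mfpxy jrjby udsco fhy xkhxa wbf iiyuo ajvdq vume
Hunk 2: at line 6 remove [xkhxa,wbf,iiyuo] add [omemr,thkpt] -> 11 lines: axlu xmodi lwp mfpxy jrjby udsco fhy omemr thkpt ajvdq vume
Hunk 3: at line 2 remove [mfpxy,jrjby,udsco] add [hkafi,dngjp,faf] -> 11 lines: axlu xmodi lwp hkafi dngjp faf fhy omemr thkpt ajvdq vume
Hunk 4: at line 4 remove [faf,fhy] add [chqg] -> 10 lines: axlu xmodi lwp hkafi dngjp chqg omemr thkpt ajvdq vume
Hunk 5: at line 6 remove [omemr,thkpt,ajvdq] add [imsz,sapy,lkk] -> 10 lines: axlu xmodi lwp hkafi dngjp chqg imsz sapy lkk vume
Hunk 6: at line 3 remove [dngjp,chqg] add [valsz,fxrf] -> 10 lines: axlu xmodi lwp hkafi valsz fxrf imsz sapy lkk vume
Hunk 7: at line 2 remove [hkafi,valsz] add [prtdt,gbusu] -> 10 lines: axlu xmodi lwp prtdt gbusu fxrf imsz sapy lkk vume
Final line count: 10

Answer: 10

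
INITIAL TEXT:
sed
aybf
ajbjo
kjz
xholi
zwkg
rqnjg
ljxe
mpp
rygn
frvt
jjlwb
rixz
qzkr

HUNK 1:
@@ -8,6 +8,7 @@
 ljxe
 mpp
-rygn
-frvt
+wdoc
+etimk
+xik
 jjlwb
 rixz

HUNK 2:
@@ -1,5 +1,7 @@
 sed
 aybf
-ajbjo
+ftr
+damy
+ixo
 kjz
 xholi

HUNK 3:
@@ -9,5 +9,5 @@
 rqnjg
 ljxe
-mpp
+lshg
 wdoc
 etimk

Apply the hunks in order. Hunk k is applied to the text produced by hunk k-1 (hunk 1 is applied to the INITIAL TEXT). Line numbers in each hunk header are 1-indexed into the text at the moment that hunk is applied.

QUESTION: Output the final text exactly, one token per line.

Hunk 1: at line 8 remove [rygn,frvt] add [wdoc,etimk,xik] -> 15 lines: sed aybf ajbjo kjz xholi zwkg rqnjg ljxe mpp wdoc etimk xik jjlwb rixz qzkr
Hunk 2: at line 1 remove [ajbjo] add [ftr,damy,ixo] -> 17 lines: sed aybf ftr damy ixo kjz xholi zwkg rqnjg ljxe mpp wdoc etimk xik jjlwb rixz qzkr
Hunk 3: at line 9 remove [mpp] add [lshg] -> 17 lines: sed aybf ftr damy ixo kjz xholi zwkg rqnjg ljxe lshg wdoc etimk xik jjlwb rixz qzkr

Answer: sed
aybf
ftr
damy
ixo
kjz
xholi
zwkg
rqnjg
ljxe
lshg
wdoc
etimk
xik
jjlwb
rixz
qzkr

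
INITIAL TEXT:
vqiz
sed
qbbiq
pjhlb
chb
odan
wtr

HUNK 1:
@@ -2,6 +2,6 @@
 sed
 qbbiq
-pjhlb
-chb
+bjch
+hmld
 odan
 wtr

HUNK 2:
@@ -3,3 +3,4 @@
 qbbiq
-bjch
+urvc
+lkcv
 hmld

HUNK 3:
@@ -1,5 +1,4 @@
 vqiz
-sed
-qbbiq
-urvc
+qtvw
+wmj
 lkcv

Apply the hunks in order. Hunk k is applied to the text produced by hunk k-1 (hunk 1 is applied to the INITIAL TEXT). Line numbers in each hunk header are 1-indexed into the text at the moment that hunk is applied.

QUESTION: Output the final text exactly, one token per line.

Answer: vqiz
qtvw
wmj
lkcv
hmld
odan
wtr

Derivation:
Hunk 1: at line 2 remove [pjhlb,chb] add [bjch,hmld] -> 7 lines: vqiz sed qbbiq bjch hmld odan wtr
Hunk 2: at line 3 remove [bjch] add [urvc,lkcv] -> 8 lines: vqiz sed qbbiq urvc lkcv hmld odan wtr
Hunk 3: at line 1 remove [sed,qbbiq,urvc] add [qtvw,wmj] -> 7 lines: vqiz qtvw wmj lkcv hmld odan wtr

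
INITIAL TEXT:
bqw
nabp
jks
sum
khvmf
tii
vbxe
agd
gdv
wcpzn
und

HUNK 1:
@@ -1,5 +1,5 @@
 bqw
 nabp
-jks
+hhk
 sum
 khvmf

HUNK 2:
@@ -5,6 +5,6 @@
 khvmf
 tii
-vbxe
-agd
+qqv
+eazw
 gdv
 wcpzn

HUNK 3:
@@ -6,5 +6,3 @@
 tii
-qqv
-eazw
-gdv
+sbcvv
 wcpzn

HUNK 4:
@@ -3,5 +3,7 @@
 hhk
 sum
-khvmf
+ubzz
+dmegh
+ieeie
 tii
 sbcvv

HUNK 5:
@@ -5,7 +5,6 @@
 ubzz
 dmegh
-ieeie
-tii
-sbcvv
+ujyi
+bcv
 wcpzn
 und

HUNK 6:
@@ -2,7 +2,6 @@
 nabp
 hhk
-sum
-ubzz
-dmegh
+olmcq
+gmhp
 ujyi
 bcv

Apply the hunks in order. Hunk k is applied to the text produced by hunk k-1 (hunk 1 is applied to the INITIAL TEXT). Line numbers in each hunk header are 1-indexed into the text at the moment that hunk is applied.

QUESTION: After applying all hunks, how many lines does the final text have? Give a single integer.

Answer: 9

Derivation:
Hunk 1: at line 1 remove [jks] add [hhk] -> 11 lines: bqw nabp hhk sum khvmf tii vbxe agd gdv wcpzn und
Hunk 2: at line 5 remove [vbxe,agd] add [qqv,eazw] -> 11 lines: bqw nabp hhk sum khvmf tii qqv eazw gdv wcpzn und
Hunk 3: at line 6 remove [qqv,eazw,gdv] add [sbcvv] -> 9 lines: bqw nabp hhk sum khvmf tii sbcvv wcpzn und
Hunk 4: at line 3 remove [khvmf] add [ubzz,dmegh,ieeie] -> 11 lines: bqw nabp hhk sum ubzz dmegh ieeie tii sbcvv wcpzn und
Hunk 5: at line 5 remove [ieeie,tii,sbcvv] add [ujyi,bcv] -> 10 lines: bqw nabp hhk sum ubzz dmegh ujyi bcv wcpzn und
Hunk 6: at line 2 remove [sum,ubzz,dmegh] add [olmcq,gmhp] -> 9 lines: bqw nabp hhk olmcq gmhp ujyi bcv wcpzn und
Final line count: 9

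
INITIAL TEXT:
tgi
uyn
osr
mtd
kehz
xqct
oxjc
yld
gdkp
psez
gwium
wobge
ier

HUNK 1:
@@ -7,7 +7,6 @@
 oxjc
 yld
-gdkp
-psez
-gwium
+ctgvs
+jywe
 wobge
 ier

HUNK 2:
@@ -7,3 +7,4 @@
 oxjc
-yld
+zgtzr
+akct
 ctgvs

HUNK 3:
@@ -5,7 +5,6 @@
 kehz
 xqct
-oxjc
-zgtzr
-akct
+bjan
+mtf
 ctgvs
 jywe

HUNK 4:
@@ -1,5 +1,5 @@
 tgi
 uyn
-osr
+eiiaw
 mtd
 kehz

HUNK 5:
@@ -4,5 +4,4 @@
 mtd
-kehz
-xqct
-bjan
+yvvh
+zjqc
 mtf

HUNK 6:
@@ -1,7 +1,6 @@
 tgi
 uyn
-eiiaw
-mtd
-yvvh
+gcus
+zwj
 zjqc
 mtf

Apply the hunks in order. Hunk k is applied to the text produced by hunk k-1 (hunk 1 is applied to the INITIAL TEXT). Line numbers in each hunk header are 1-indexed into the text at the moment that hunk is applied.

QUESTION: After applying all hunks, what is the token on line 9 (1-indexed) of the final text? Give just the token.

Hunk 1: at line 7 remove [gdkp,psez,gwium] add [ctgvs,jywe] -> 12 lines: tgi uyn osr mtd kehz xqct oxjc yld ctgvs jywe wobge ier
Hunk 2: at line 7 remove [yld] add [zgtzr,akct] -> 13 lines: tgi uyn osr mtd kehz xqct oxjc zgtzr akct ctgvs jywe wobge ier
Hunk 3: at line 5 remove [oxjc,zgtzr,akct] add [bjan,mtf] -> 12 lines: tgi uyn osr mtd kehz xqct bjan mtf ctgvs jywe wobge ier
Hunk 4: at line 1 remove [osr] add [eiiaw] -> 12 lines: tgi uyn eiiaw mtd kehz xqct bjan mtf ctgvs jywe wobge ier
Hunk 5: at line 4 remove [kehz,xqct,bjan] add [yvvh,zjqc] -> 11 lines: tgi uyn eiiaw mtd yvvh zjqc mtf ctgvs jywe wobge ier
Hunk 6: at line 1 remove [eiiaw,mtd,yvvh] add [gcus,zwj] -> 10 lines: tgi uyn gcus zwj zjqc mtf ctgvs jywe wobge ier
Final line 9: wobge

Answer: wobge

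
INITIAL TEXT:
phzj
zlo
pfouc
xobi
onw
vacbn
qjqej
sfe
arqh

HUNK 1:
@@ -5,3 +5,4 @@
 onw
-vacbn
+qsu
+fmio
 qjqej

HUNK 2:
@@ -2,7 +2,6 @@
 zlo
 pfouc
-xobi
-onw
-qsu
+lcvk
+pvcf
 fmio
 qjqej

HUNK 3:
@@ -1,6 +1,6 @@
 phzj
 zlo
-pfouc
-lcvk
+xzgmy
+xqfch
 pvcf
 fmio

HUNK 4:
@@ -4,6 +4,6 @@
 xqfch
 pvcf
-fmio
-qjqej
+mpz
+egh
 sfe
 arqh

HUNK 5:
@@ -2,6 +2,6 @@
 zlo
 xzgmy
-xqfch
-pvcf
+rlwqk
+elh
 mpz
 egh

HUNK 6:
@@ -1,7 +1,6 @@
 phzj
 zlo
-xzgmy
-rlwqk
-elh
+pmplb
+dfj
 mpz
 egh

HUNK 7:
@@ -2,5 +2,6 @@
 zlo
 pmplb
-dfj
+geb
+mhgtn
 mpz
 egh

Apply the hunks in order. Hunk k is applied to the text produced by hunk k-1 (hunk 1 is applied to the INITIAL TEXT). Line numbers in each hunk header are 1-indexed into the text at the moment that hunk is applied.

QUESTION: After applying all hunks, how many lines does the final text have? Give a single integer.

Answer: 9

Derivation:
Hunk 1: at line 5 remove [vacbn] add [qsu,fmio] -> 10 lines: phzj zlo pfouc xobi onw qsu fmio qjqej sfe arqh
Hunk 2: at line 2 remove [xobi,onw,qsu] add [lcvk,pvcf] -> 9 lines: phzj zlo pfouc lcvk pvcf fmio qjqej sfe arqh
Hunk 3: at line 1 remove [pfouc,lcvk] add [xzgmy,xqfch] -> 9 lines: phzj zlo xzgmy xqfch pvcf fmio qjqej sfe arqh
Hunk 4: at line 4 remove [fmio,qjqej] add [mpz,egh] -> 9 lines: phzj zlo xzgmy xqfch pvcf mpz egh sfe arqh
Hunk 5: at line 2 remove [xqfch,pvcf] add [rlwqk,elh] -> 9 lines: phzj zlo xzgmy rlwqk elh mpz egh sfe arqh
Hunk 6: at line 1 remove [xzgmy,rlwqk,elh] add [pmplb,dfj] -> 8 lines: phzj zlo pmplb dfj mpz egh sfe arqh
Hunk 7: at line 2 remove [dfj] add [geb,mhgtn] -> 9 lines: phzj zlo pmplb geb mhgtn mpz egh sfe arqh
Final line count: 9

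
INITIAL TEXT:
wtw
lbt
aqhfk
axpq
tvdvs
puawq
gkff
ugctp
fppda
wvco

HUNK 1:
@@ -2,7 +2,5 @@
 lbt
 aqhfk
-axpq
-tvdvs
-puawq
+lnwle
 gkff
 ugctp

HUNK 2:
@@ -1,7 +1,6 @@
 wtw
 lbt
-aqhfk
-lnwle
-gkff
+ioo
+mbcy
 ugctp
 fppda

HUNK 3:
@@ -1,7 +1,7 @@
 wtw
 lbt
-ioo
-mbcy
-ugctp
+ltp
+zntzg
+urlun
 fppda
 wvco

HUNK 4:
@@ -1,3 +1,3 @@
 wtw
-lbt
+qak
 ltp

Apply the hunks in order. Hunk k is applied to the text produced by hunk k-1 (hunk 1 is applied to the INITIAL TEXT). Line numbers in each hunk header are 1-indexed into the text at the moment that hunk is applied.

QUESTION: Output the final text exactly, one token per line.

Hunk 1: at line 2 remove [axpq,tvdvs,puawq] add [lnwle] -> 8 lines: wtw lbt aqhfk lnwle gkff ugctp fppda wvco
Hunk 2: at line 1 remove [aqhfk,lnwle,gkff] add [ioo,mbcy] -> 7 lines: wtw lbt ioo mbcy ugctp fppda wvco
Hunk 3: at line 1 remove [ioo,mbcy,ugctp] add [ltp,zntzg,urlun] -> 7 lines: wtw lbt ltp zntzg urlun fppda wvco
Hunk 4: at line 1 remove [lbt] add [qak] -> 7 lines: wtw qak ltp zntzg urlun fppda wvco

Answer: wtw
qak
ltp
zntzg
urlun
fppda
wvco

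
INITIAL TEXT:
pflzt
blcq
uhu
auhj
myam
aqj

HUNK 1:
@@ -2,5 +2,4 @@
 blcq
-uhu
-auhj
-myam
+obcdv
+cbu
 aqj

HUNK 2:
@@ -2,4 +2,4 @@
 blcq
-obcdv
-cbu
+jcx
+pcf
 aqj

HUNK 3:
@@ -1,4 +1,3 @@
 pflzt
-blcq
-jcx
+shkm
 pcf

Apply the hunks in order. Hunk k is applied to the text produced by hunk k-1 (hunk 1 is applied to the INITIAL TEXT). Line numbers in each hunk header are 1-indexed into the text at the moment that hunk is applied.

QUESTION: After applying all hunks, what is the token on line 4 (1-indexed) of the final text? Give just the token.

Hunk 1: at line 2 remove [uhu,auhj,myam] add [obcdv,cbu] -> 5 lines: pflzt blcq obcdv cbu aqj
Hunk 2: at line 2 remove [obcdv,cbu] add [jcx,pcf] -> 5 lines: pflzt blcq jcx pcf aqj
Hunk 3: at line 1 remove [blcq,jcx] add [shkm] -> 4 lines: pflzt shkm pcf aqj
Final line 4: aqj

Answer: aqj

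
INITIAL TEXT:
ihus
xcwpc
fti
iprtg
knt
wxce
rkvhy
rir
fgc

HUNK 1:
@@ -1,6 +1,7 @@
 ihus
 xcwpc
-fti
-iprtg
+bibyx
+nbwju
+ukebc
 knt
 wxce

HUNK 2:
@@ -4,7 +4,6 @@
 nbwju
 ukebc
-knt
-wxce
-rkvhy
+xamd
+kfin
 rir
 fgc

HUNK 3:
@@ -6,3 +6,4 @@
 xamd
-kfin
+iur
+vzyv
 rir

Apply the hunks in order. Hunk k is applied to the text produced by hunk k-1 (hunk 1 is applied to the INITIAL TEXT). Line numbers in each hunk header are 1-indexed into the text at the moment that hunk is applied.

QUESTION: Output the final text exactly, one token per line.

Hunk 1: at line 1 remove [fti,iprtg] add [bibyx,nbwju,ukebc] -> 10 lines: ihus xcwpc bibyx nbwju ukebc knt wxce rkvhy rir fgc
Hunk 2: at line 4 remove [knt,wxce,rkvhy] add [xamd,kfin] -> 9 lines: ihus xcwpc bibyx nbwju ukebc xamd kfin rir fgc
Hunk 3: at line 6 remove [kfin] add [iur,vzyv] -> 10 lines: ihus xcwpc bibyx nbwju ukebc xamd iur vzyv rir fgc

Answer: ihus
xcwpc
bibyx
nbwju
ukebc
xamd
iur
vzyv
rir
fgc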